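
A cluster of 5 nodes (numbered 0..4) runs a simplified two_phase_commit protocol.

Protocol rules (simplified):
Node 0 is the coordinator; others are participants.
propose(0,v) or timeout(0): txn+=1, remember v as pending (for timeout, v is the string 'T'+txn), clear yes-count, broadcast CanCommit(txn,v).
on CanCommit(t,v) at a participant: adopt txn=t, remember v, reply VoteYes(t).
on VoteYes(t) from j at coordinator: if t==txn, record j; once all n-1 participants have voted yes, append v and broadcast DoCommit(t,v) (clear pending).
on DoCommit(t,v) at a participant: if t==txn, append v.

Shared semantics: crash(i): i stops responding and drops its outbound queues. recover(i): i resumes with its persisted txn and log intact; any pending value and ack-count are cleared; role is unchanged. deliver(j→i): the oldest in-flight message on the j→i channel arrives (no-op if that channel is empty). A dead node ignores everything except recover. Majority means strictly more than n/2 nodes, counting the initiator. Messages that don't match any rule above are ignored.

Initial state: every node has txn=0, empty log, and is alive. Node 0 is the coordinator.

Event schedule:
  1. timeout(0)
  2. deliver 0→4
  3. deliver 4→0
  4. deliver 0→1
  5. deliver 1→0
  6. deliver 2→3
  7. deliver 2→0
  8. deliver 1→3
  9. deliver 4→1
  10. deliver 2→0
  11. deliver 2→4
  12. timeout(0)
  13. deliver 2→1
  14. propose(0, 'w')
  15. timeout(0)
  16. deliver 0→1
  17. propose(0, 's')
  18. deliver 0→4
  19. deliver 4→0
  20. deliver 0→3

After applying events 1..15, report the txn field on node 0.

[1] timeout(0) → N0(coor t1 [-])
[2] deliver 0→4 → N4(part t1 [-])
[3] deliver 4→0 → ∅
[4] deliver 0→1 → N1(part t1 [-])
[5] deliver 1→0 → ∅
[6] deliver 2→3 → ∅
[7] deliver 2→0 → ∅
[8] deliver 1→3 → ∅
[9] deliver 4→1 → ∅
[10] deliver 2→0 → ∅
[11] deliver 2→4 → ∅
[12] timeout(0) → N0(coor t2 [-])
[13] deliver 2→1 → ∅
[14] propose(0,'w') → N0(coor t3 [-])
[15] timeout(0) → N0(coor t4 [-])

4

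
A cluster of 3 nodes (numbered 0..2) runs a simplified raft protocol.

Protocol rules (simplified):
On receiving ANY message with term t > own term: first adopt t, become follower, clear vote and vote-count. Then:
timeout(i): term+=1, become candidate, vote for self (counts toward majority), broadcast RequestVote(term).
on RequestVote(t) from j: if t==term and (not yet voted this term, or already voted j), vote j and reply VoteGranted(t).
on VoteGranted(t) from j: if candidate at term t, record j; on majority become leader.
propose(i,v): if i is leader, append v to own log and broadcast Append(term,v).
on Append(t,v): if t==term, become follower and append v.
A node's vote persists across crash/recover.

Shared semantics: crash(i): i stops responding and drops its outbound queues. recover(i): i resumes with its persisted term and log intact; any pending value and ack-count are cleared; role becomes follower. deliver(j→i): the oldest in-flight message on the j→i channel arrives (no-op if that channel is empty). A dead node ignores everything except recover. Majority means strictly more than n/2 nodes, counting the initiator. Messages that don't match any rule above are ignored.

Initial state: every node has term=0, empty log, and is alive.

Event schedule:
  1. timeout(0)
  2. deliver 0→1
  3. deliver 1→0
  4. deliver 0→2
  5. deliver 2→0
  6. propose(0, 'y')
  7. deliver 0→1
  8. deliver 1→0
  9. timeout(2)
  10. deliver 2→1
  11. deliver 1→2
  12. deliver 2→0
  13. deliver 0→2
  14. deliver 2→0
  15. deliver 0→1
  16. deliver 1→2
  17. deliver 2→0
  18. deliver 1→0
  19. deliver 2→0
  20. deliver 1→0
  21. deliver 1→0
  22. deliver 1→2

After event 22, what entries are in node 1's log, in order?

e1 timeout(0): 0[cand,t=1,-]
e2 deliver 0→1: 1[foll,t=1,-]
e3 deliver 1→0: 0[lead,t=1,-]
e4 deliver 0→2: 2[foll,t=1,-]
e5 deliver 2→0: ·
e6 propose(0,'y'): 0[lead,t=1,y]
e7 deliver 0→1: 1[foll,t=1,y]
e8 deliver 1→0: ·
e9 timeout(2): 2[cand,t=2,-]
e10 deliver 2→1: 1[foll,t=2,y]
e11 deliver 1→2: 2[lead,t=2,-]
e12 deliver 2→0: 0[foll,t=2,y]
e13 deliver 0→2: ·
e14 deliver 2→0: ·
e15 deliver 0→1: ·
e16 deliver 1→2: ·
e17 deliver 2→0: ·
e18 deliver 1→0: ·
e19 deliver 2→0: ·
e20 deliver 1→0: ·
e21 deliver 1→0: ·
e22 deliver 1→2: ·

y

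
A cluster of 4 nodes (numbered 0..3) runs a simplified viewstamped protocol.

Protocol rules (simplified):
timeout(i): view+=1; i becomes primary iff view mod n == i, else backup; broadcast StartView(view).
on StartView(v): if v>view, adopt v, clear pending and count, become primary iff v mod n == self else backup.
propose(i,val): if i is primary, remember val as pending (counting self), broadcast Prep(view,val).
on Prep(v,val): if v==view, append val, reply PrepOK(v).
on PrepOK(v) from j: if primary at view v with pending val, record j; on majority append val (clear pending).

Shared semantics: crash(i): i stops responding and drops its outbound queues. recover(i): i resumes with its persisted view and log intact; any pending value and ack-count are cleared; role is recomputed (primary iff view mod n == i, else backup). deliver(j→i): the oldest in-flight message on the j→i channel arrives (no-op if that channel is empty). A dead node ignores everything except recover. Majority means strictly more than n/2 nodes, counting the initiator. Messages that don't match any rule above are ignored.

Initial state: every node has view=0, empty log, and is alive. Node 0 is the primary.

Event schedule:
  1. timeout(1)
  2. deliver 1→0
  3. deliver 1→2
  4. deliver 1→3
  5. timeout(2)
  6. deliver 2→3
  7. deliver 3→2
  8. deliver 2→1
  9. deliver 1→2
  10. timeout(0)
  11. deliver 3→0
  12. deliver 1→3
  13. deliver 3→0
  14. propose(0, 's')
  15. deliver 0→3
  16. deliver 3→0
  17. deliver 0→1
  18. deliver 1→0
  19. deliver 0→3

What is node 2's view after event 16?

2

[1] timeout(1) → N1(prim v1 [-])
[2] deliver 1→0 → N0(back v1 [-])
[3] deliver 1→2 → N2(back v1 [-])
[4] deliver 1→3 → N3(back v1 [-])
[5] timeout(2) → N2(prim v2 [-])
[6] deliver 2→3 → N3(back v2 [-])
[7] deliver 3→2 → ∅
[8] deliver 2→1 → N1(back v2 [-])
[9] deliver 1→2 → ∅
[10] timeout(0) → N0(back v2 [-])
[11] deliver 3→0 → ∅
[12] deliver 1→3 → ∅
[13] deliver 3→0 → ∅
[14] propose(0,'s') → ∅
[15] deliver 0→3 → ∅
[16] deliver 3→0 → ∅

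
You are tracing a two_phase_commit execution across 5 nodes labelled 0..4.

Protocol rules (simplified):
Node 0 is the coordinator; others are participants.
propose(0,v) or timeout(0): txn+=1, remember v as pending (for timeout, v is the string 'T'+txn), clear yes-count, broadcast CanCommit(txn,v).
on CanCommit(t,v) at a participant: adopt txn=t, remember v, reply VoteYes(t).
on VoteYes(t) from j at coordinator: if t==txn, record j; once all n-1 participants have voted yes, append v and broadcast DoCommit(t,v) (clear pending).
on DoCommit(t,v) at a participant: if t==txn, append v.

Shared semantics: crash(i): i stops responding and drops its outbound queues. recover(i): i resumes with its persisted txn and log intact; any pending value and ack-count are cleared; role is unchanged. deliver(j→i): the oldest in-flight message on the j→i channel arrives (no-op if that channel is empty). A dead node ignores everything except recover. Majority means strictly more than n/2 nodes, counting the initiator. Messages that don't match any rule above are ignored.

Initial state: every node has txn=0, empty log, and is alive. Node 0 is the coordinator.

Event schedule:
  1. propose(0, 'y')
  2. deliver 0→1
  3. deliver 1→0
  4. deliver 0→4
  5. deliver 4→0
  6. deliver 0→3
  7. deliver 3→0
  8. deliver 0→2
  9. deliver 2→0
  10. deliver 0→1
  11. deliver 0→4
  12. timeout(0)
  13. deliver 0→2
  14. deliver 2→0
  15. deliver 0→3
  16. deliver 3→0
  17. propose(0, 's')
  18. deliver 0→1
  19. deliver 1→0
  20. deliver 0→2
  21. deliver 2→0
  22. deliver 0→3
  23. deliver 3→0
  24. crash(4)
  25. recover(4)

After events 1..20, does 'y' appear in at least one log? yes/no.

yes

1. propose(0,'y'):  <0:coor t1 ->
2. deliver 0→1:  <1:part t1 ->
3. deliver 1→0:  nop
4. deliver 0→4:  <4:part t1 ->
5. deliver 4→0:  nop
6. deliver 0→3:  <3:part t1 ->
7. deliver 3→0:  nop
8. deliver 0→2:  <2:part t1 ->
9. deliver 2→0:  <0:coor t1 y>
10. deliver 0→1:  <1:part t1 y>
11. deliver 0→4:  <4:part t1 y>
12. timeout(0):  <0:coor t2 y>
13. deliver 0→2:  <2:part t1 y>
14. deliver 2→0:  nop
15. deliver 0→3:  <3:part t1 y>
16. deliver 3→0:  nop
17. propose(0,'s'):  <0:coor t3 y>
18. deliver 0→1:  <1:part t2 y>
19. deliver 1→0:  nop
20. deliver 0→2:  <2:part t2 y>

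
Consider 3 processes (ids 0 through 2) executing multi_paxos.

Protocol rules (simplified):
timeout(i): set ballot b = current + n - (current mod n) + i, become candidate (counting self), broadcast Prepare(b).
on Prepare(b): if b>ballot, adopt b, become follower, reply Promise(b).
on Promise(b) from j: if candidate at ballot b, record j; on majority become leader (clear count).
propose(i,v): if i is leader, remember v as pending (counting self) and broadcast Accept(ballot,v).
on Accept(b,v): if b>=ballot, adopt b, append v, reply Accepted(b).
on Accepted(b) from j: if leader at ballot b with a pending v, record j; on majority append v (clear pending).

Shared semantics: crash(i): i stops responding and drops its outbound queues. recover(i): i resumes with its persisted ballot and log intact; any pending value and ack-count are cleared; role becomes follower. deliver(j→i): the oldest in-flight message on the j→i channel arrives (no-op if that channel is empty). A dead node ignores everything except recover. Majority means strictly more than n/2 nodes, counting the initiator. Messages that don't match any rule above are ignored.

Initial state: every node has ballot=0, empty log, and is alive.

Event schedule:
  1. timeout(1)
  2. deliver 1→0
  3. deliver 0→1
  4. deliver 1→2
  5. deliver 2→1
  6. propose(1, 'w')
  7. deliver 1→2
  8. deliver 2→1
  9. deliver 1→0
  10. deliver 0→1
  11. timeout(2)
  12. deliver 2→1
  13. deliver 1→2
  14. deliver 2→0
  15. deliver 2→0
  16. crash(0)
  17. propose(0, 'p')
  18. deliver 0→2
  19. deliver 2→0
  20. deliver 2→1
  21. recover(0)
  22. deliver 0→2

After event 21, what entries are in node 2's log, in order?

w

e1 timeout(1): 1[cand,b=4,-]
e2 deliver 1→0: 0[foll,b=4,-]
e3 deliver 0→1: 1[lead,b=4,-]
e4 deliver 1→2: 2[foll,b=4,-]
e5 deliver 2→1: ·
e6 propose(1,'w'): ·
e7 deliver 1→2: 2[foll,b=4,w]
e8 deliver 2→1: 1[lead,b=4,w]
e9 deliver 1→0: 0[foll,b=4,w]
e10 deliver 0→1: ·
e11 timeout(2): 2[cand,b=8,w]
e12 deliver 2→1: 1[foll,b=8,w]
e13 deliver 1→2: 2[lead,b=8,w]
e14 deliver 2→0: 0[foll,b=8,w]
e15 deliver 2→0: ·
e16 crash(0): 0[✗foll,b=8,w]
e17 propose(0,'p'): ·
e18 deliver 0→2: ·
e19 deliver 2→0: ·
e20 deliver 2→1: ·
e21 recover(0): 0[foll,b=8,w]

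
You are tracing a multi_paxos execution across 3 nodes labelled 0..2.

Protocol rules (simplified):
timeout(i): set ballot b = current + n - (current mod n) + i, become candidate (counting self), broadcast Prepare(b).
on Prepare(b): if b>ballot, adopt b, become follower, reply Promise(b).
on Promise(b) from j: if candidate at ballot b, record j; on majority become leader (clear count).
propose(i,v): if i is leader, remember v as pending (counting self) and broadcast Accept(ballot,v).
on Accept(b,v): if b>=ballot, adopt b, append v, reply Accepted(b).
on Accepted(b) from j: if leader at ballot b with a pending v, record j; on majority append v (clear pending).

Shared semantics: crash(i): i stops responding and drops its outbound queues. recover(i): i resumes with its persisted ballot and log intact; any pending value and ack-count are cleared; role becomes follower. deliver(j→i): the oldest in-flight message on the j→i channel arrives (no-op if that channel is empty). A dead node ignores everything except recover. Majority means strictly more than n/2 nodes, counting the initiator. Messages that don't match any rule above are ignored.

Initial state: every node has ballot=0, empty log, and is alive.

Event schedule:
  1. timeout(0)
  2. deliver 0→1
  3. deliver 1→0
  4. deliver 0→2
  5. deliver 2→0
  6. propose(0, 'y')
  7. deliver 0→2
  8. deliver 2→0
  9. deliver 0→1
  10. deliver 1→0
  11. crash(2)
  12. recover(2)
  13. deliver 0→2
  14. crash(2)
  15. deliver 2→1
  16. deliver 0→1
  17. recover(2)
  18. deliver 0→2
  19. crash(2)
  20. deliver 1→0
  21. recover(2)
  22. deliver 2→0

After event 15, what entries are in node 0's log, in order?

after 1 — timeout(0): n0:cand/b3/[-]
after 2 — deliver 0→1: n1:foll/b3/[-]
after 3 — deliver 1→0: n0:lead/b3/[-]
after 4 — deliver 0→2: n2:foll/b3/[-]
after 5 — deliver 2→0: ·
after 6 — propose(0,'y'): ·
after 7 — deliver 0→2: n2:foll/b3/[y]
after 8 — deliver 2→0: n0:lead/b3/[y]
after 9 — deliver 0→1: n1:foll/b3/[y]
after 10 — deliver 1→0: ·
after 11 — crash(2): n2:✗foll/b3/[y]
after 12 — recover(2): n2:foll/b3/[y]
after 13 — deliver 0→2: ·
after 14 — crash(2): n2:✗foll/b3/[y]
after 15 — deliver 2→1: ·

y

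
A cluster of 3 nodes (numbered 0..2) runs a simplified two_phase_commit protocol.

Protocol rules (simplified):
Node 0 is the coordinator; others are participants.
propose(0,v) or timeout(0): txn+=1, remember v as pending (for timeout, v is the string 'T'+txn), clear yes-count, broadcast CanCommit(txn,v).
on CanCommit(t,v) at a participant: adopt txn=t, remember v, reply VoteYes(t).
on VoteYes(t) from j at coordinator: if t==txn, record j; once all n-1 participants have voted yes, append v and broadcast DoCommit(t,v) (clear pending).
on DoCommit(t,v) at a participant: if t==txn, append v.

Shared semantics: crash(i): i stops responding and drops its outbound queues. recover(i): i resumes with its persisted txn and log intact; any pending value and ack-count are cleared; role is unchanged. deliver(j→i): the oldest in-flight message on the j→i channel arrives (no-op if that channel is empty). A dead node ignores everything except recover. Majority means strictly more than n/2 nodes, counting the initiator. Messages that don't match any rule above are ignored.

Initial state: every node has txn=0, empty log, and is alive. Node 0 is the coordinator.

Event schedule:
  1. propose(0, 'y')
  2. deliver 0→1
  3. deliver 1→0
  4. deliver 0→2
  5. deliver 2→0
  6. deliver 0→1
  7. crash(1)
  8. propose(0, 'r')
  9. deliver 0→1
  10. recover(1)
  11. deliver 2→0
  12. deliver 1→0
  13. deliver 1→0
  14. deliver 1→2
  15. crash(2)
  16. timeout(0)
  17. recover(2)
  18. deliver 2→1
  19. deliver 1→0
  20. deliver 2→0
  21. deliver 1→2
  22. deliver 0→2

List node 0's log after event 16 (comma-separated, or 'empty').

y

step 1 propose(0,'y'): 0={coor,t=1,log=-}
step 2 deliver 0→1: 1={part,t=1,log=-}
step 3 deliver 1→0: —
step 4 deliver 0→2: 2={part,t=1,log=-}
step 5 deliver 2→0: 0={coor,t=1,log=y}
step 6 deliver 0→1: 1={part,t=1,log=y}
step 7 crash(1): 1={✗part,t=1,log=y}
step 8 propose(0,'r'): 0={coor,t=2,log=y}
step 9 deliver 0→1: —
step 10 recover(1): 1={part,t=1,log=y}
step 11 deliver 2→0: —
step 12 deliver 1→0: —
step 13 deliver 1→0: —
step 14 deliver 1→2: —
step 15 crash(2): 2={✗part,t=1,log=-}
step 16 timeout(0): 0={coor,t=3,log=y}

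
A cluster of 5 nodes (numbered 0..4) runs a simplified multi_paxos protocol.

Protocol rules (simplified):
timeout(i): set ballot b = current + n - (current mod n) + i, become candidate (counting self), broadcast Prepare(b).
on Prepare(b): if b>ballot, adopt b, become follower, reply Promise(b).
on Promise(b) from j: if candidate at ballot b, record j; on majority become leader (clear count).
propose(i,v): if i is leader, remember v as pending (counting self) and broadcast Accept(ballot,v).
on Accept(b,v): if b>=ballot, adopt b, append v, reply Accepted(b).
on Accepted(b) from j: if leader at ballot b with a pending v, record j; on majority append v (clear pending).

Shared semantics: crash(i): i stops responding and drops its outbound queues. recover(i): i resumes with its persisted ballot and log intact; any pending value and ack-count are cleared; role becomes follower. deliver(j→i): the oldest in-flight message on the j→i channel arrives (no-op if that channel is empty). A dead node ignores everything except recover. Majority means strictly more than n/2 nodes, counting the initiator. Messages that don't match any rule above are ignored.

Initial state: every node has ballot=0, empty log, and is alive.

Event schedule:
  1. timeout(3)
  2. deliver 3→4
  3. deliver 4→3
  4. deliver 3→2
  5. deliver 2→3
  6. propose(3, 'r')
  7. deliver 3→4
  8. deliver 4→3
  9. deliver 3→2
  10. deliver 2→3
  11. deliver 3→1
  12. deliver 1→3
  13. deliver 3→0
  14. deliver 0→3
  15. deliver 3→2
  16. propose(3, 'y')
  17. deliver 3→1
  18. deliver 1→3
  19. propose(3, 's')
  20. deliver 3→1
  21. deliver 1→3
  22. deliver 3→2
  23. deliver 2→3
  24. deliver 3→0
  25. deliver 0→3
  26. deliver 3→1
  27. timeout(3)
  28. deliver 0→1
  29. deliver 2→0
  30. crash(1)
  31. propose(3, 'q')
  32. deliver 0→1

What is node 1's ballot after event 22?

step 1 timeout(3): 3={cand,b=8,log=-}
step 2 deliver 3→4: 4={foll,b=8,log=-}
step 3 deliver 4→3: —
step 4 deliver 3→2: 2={foll,b=8,log=-}
step 5 deliver 2→3: 3={lead,b=8,log=-}
step 6 propose(3,'r'): —
step 7 deliver 3→4: 4={foll,b=8,log=r}
step 8 deliver 4→3: —
step 9 deliver 3→2: 2={foll,b=8,log=r}
step 10 deliver 2→3: 3={lead,b=8,log=r}
step 11 deliver 3→1: 1={foll,b=8,log=-}
step 12 deliver 1→3: —
step 13 deliver 3→0: 0={foll,b=8,log=-}
step 14 deliver 0→3: —
step 15 deliver 3→2: —
step 16 propose(3,'y'): —
step 17 deliver 3→1: 1={foll,b=8,log=r}
step 18 deliver 1→3: —
step 19 propose(3,'s'): —
step 20 deliver 3→1: 1={foll,b=8,log=r,y}
step 21 deliver 1→3: —
step 22 deliver 3→2: 2={foll,b=8,log=r,y}

8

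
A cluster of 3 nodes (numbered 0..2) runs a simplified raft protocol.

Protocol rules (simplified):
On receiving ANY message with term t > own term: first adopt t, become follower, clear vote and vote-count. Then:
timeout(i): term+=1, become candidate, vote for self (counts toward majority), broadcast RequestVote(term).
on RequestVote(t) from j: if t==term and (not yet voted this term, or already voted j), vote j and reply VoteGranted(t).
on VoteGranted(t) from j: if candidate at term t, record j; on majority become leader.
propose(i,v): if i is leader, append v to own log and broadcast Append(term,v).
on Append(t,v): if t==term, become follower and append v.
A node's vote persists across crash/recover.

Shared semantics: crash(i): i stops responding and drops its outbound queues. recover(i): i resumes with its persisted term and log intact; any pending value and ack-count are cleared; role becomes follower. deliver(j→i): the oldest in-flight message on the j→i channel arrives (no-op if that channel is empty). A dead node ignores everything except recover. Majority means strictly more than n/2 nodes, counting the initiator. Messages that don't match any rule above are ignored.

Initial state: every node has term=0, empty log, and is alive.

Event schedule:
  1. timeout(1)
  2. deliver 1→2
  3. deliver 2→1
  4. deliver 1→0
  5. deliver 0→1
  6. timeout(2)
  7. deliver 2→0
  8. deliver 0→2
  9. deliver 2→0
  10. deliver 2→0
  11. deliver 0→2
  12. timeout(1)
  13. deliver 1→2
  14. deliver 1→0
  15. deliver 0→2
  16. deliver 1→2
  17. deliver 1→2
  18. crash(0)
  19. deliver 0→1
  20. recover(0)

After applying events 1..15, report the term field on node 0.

after 1 — timeout(1): n1:cand/t1/[-]
after 2 — deliver 1→2: n2:foll/t1/[-]
after 3 — deliver 2→1: n1:lead/t1/[-]
after 4 — deliver 1→0: n0:foll/t1/[-]
after 5 — deliver 0→1: ·
after 6 — timeout(2): n2:cand/t2/[-]
after 7 — deliver 2→0: n0:foll/t2/[-]
after 8 — deliver 0→2: n2:lead/t2/[-]
after 9 — deliver 2→0: ·
after 10 — deliver 2→0: ·
after 11 — deliver 0→2: ·
after 12 — timeout(1): n1:cand/t2/[-]
after 13 — deliver 1→2: ·
after 14 — deliver 1→0: ·
after 15 — deliver 0→2: ·

2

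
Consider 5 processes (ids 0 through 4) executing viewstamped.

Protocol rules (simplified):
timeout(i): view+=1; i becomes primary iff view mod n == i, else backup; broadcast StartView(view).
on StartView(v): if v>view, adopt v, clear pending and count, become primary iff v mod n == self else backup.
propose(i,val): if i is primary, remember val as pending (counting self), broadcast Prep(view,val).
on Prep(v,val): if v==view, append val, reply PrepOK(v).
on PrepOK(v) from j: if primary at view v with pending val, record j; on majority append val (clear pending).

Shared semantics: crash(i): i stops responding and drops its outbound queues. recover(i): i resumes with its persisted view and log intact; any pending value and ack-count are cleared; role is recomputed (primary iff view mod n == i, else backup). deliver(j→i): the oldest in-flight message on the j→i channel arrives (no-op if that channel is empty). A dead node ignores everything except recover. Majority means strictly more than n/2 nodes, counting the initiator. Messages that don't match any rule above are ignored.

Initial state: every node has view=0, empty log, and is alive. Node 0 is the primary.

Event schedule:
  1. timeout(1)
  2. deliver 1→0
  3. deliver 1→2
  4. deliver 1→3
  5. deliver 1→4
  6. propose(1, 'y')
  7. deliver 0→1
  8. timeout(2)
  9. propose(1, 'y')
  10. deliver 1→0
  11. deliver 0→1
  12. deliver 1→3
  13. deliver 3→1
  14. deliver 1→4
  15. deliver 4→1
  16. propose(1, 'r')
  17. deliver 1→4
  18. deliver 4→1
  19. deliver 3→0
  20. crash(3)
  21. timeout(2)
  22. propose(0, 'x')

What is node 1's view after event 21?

1. timeout(1):  <1:prim v1 ->
2. deliver 1→0:  <0:back v1 ->
3. deliver 1→2:  <2:back v1 ->
4. deliver 1→3:  <3:back v1 ->
5. deliver 1→4:  <4:back v1 ->
6. propose(1,'y'):  nop
7. deliver 0→1:  nop
8. timeout(2):  <2:prim v2 ->
9. propose(1,'y'):  nop
10. deliver 1→0:  <0:back v1 y>
11. deliver 0→1:  nop
12. deliver 1→3:  <3:back v1 y>
13. deliver 3→1:  <1:prim v1 y>
14. deliver 1→4:  <4:back v1 y>
15. deliver 4→1:  nop
16. propose(1,'r'):  nop
17. deliver 1→4:  <4:back v1 y,y>
18. deliver 4→1:  nop
19. deliver 3→0:  nop
20. crash(3):  <3:✗back v1 y>
21. timeout(2):  <2:back v3 ->

1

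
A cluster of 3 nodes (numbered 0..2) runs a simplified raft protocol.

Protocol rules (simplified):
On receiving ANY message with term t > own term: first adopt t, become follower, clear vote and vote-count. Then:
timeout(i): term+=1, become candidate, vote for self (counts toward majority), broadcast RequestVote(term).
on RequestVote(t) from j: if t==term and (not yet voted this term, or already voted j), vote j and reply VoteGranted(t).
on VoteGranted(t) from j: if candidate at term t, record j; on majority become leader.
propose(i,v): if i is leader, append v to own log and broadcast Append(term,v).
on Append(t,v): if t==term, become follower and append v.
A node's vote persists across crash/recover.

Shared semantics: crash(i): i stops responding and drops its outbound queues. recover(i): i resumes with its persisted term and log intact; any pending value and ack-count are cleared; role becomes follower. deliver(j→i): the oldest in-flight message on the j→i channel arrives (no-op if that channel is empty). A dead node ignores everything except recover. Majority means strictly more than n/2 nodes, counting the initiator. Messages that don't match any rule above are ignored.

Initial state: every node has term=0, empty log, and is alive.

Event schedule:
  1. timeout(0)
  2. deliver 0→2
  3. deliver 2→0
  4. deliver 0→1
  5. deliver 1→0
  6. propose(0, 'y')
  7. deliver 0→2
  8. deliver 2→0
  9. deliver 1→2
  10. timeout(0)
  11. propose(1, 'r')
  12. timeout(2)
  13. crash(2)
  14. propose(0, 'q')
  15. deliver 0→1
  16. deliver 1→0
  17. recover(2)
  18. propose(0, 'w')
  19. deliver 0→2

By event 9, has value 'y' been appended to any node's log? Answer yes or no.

yes

e1 timeout(0): 0[cand,t=1,-]
e2 deliver 0→2: 2[foll,t=1,-]
e3 deliver 2→0: 0[lead,t=1,-]
e4 deliver 0→1: 1[foll,t=1,-]
e5 deliver 1→0: ·
e6 propose(0,'y'): 0[lead,t=1,y]
e7 deliver 0→2: 2[foll,t=1,y]
e8 deliver 2→0: ·
e9 deliver 1→2: ·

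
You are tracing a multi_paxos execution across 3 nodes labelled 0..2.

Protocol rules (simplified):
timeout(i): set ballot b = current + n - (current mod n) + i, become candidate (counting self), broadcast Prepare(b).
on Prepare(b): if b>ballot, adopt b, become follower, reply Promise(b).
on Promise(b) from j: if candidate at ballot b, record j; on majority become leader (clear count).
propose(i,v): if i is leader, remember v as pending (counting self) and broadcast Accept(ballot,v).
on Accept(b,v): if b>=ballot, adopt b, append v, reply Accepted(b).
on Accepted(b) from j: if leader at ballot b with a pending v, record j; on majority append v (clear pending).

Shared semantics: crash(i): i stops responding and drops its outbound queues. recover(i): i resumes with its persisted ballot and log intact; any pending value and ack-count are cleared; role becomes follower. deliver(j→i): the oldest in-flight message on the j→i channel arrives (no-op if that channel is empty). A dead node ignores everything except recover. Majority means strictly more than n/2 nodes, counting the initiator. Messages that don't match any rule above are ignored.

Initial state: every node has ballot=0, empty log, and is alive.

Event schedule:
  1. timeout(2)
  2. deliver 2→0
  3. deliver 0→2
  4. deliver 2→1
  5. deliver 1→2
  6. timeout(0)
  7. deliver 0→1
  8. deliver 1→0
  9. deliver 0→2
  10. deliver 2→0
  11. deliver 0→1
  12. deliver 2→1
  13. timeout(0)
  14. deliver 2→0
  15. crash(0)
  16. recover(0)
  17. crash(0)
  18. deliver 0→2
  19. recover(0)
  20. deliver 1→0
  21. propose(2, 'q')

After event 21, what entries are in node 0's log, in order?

[1] timeout(2) → N2(cand b5 [-])
[2] deliver 2→0 → N0(foll b5 [-])
[3] deliver 0→2 → N2(lead b5 [-])
[4] deliver 2→1 → N1(foll b5 [-])
[5] deliver 1→2 → ∅
[6] timeout(0) → N0(cand b6 [-])
[7] deliver 0→1 → N1(foll b6 [-])
[8] deliver 1→0 → N0(lead b6 [-])
[9] deliver 0→2 → N2(foll b6 [-])
[10] deliver 2→0 → ∅
[11] deliver 0→1 → ∅
[12] deliver 2→1 → ∅
[13] timeout(0) → N0(cand b9 [-])
[14] deliver 2→0 → ∅
[15] crash(0) → N0(✗cand b9 [-])
[16] recover(0) → N0(foll b9 [-])
[17] crash(0) → N0(✗foll b9 [-])
[18] deliver 0→2 → ∅
[19] recover(0) → N0(foll b9 [-])
[20] deliver 1→0 → ∅
[21] propose(2,'q') → ∅

empty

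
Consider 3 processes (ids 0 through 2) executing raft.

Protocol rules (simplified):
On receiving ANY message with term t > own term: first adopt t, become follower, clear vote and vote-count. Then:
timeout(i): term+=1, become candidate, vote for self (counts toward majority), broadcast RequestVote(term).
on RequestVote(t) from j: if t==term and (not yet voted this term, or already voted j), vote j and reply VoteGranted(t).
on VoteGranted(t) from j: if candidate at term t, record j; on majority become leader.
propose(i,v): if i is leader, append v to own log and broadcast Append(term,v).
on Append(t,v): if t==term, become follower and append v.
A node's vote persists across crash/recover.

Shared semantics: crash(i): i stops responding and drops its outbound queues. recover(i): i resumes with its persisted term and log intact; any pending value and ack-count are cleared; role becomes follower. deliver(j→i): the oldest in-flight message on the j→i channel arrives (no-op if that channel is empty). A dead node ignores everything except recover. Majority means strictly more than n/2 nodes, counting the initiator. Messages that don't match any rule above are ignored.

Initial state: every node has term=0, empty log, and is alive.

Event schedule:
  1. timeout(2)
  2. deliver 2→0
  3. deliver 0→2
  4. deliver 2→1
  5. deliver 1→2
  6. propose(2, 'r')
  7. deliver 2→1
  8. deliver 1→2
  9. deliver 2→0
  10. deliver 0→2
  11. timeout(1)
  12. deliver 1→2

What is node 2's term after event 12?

2

step 1 timeout(2): 2={cand,t=1,log=-}
step 2 deliver 2→0: 0={foll,t=1,log=-}
step 3 deliver 0→2: 2={lead,t=1,log=-}
step 4 deliver 2→1: 1={foll,t=1,log=-}
step 5 deliver 1→2: —
step 6 propose(2,'r'): 2={lead,t=1,log=r}
step 7 deliver 2→1: 1={foll,t=1,log=r}
step 8 deliver 1→2: —
step 9 deliver 2→0: 0={foll,t=1,log=r}
step 10 deliver 0→2: —
step 11 timeout(1): 1={cand,t=2,log=r}
step 12 deliver 1→2: 2={foll,t=2,log=r}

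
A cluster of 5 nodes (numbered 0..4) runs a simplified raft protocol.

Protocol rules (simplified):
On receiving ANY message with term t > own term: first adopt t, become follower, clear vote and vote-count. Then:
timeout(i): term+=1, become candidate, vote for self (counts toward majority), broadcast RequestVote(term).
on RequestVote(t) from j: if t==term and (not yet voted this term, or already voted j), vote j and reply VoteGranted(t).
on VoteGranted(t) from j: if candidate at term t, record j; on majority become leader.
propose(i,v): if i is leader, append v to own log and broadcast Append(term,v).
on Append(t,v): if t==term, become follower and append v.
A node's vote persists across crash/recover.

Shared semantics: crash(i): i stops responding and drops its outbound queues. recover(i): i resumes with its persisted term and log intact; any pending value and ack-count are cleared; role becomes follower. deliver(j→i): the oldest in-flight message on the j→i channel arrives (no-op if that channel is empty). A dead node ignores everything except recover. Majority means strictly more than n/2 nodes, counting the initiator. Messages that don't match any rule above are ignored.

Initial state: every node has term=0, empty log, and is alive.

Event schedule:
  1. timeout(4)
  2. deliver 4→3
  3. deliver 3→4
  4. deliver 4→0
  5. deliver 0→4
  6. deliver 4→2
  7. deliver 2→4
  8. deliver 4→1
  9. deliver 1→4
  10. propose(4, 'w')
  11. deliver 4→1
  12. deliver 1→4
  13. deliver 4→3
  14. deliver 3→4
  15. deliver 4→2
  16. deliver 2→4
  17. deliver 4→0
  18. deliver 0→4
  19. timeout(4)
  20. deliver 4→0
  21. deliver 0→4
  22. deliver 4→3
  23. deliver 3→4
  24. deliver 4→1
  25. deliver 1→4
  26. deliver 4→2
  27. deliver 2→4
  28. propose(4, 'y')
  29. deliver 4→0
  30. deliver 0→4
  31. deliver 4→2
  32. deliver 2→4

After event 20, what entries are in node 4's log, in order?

w

after 1 — timeout(4): n4:cand/t1/[-]
after 2 — deliver 4→3: n3:foll/t1/[-]
after 3 — deliver 3→4: ·
after 4 — deliver 4→0: n0:foll/t1/[-]
after 5 — deliver 0→4: n4:lead/t1/[-]
after 6 — deliver 4→2: n2:foll/t1/[-]
after 7 — deliver 2→4: ·
after 8 — deliver 4→1: n1:foll/t1/[-]
after 9 — deliver 1→4: ·
after 10 — propose(4,'w'): n4:lead/t1/[w]
after 11 — deliver 4→1: n1:foll/t1/[w]
after 12 — deliver 1→4: ·
after 13 — deliver 4→3: n3:foll/t1/[w]
after 14 — deliver 3→4: ·
after 15 — deliver 4→2: n2:foll/t1/[w]
after 16 — deliver 2→4: ·
after 17 — deliver 4→0: n0:foll/t1/[w]
after 18 — deliver 0→4: ·
after 19 — timeout(4): n4:cand/t2/[w]
after 20 — deliver 4→0: n0:foll/t2/[w]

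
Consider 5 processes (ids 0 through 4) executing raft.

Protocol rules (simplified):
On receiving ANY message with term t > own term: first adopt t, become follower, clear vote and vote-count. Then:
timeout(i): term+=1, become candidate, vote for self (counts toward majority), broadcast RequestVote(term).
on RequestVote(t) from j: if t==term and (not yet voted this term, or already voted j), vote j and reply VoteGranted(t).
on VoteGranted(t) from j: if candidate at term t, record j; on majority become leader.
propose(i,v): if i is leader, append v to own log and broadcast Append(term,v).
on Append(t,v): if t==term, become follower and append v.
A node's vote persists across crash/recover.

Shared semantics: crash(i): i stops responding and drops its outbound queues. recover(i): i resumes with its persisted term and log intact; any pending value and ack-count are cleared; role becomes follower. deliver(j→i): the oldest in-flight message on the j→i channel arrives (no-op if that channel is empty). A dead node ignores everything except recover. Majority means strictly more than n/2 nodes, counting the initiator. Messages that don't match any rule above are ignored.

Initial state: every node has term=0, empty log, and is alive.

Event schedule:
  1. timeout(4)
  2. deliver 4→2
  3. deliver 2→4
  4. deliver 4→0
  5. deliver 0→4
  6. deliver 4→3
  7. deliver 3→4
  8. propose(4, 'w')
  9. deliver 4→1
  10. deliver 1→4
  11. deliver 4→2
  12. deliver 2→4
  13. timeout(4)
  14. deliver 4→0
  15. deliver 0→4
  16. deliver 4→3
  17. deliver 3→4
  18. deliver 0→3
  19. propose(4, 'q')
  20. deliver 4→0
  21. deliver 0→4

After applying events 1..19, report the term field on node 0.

1

e1 timeout(4): 4[cand,t=1,-]
e2 deliver 4→2: 2[foll,t=1,-]
e3 deliver 2→4: ·
e4 deliver 4→0: 0[foll,t=1,-]
e5 deliver 0→4: 4[lead,t=1,-]
e6 deliver 4→3: 3[foll,t=1,-]
e7 deliver 3→4: ·
e8 propose(4,'w'): 4[lead,t=1,w]
e9 deliver 4→1: 1[foll,t=1,-]
e10 deliver 1→4: ·
e11 deliver 4→2: 2[foll,t=1,w]
e12 deliver 2→4: ·
e13 timeout(4): 4[cand,t=2,w]
e14 deliver 4→0: 0[foll,t=1,w]
e15 deliver 0→4: ·
e16 deliver 4→3: 3[foll,t=1,w]
e17 deliver 3→4: ·
e18 deliver 0→3: ·
e19 propose(4,'q'): ·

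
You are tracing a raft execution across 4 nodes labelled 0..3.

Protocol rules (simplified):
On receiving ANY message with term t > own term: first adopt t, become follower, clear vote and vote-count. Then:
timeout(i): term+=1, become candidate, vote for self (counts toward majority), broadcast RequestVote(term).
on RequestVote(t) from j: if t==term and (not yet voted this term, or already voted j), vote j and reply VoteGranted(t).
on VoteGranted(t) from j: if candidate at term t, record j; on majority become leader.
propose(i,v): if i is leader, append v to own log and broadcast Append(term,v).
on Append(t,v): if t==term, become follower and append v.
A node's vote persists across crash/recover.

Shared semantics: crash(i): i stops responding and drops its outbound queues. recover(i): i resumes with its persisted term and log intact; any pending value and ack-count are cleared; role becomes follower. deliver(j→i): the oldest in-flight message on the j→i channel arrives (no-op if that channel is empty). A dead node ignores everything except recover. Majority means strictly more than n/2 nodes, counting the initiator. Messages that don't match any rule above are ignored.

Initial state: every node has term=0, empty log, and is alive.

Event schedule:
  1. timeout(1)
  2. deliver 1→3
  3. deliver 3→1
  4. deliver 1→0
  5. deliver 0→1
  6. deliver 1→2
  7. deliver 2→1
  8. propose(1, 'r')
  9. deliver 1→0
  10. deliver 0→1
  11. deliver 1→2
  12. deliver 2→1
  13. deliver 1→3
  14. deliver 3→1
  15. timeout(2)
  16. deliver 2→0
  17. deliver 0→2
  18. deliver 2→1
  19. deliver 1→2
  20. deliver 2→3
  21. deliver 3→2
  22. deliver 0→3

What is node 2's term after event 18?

2

e1 timeout(1): 1[cand,t=1,-]
e2 deliver 1→3: 3[foll,t=1,-]
e3 deliver 3→1: ·
e4 deliver 1→0: 0[foll,t=1,-]
e5 deliver 0→1: 1[lead,t=1,-]
e6 deliver 1→2: 2[foll,t=1,-]
e7 deliver 2→1: ·
e8 propose(1,'r'): 1[lead,t=1,r]
e9 deliver 1→0: 0[foll,t=1,r]
e10 deliver 0→1: ·
e11 deliver 1→2: 2[foll,t=1,r]
e12 deliver 2→1: ·
e13 deliver 1→3: 3[foll,t=1,r]
e14 deliver 3→1: ·
e15 timeout(2): 2[cand,t=2,r]
e16 deliver 2→0: 0[foll,t=2,r]
e17 deliver 0→2: ·
e18 deliver 2→1: 1[foll,t=2,r]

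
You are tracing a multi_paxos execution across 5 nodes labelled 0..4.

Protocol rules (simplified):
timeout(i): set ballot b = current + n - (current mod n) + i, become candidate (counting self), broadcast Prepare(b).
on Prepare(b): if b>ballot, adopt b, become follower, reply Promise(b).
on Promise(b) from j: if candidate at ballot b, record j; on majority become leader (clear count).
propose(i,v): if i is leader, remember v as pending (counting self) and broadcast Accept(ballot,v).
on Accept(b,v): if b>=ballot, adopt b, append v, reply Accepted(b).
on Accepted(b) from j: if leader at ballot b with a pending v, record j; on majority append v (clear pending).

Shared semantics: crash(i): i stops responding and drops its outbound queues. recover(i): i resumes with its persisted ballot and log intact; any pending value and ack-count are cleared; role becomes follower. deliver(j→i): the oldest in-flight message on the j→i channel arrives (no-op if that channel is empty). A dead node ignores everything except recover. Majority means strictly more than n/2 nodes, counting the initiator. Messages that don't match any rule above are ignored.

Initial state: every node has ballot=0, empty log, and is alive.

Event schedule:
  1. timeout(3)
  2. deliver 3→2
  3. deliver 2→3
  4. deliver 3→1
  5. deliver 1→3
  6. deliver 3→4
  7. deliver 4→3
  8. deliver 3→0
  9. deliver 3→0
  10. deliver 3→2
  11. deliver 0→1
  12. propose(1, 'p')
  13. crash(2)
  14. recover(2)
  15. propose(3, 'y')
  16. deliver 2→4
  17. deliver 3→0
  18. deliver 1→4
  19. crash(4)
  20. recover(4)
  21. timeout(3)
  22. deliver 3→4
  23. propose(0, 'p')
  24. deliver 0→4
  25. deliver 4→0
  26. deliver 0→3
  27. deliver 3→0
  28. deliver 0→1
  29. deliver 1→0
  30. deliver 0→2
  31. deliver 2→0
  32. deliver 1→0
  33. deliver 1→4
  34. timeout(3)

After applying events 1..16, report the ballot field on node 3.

e1 timeout(3): 3[cand,b=8,-]
e2 deliver 3→2: 2[foll,b=8,-]
e3 deliver 2→3: ·
e4 deliver 3→1: 1[foll,b=8,-]
e5 deliver 1→3: 3[lead,b=8,-]
e6 deliver 3→4: 4[foll,b=8,-]
e7 deliver 4→3: ·
e8 deliver 3→0: 0[foll,b=8,-]
e9 deliver 3→0: ·
e10 deliver 3→2: ·
e11 deliver 0→1: ·
e12 propose(1,'p'): ·
e13 crash(2): 2[✗foll,b=8,-]
e14 recover(2): 2[foll,b=8,-]
e15 propose(3,'y'): ·
e16 deliver 2→4: ·

8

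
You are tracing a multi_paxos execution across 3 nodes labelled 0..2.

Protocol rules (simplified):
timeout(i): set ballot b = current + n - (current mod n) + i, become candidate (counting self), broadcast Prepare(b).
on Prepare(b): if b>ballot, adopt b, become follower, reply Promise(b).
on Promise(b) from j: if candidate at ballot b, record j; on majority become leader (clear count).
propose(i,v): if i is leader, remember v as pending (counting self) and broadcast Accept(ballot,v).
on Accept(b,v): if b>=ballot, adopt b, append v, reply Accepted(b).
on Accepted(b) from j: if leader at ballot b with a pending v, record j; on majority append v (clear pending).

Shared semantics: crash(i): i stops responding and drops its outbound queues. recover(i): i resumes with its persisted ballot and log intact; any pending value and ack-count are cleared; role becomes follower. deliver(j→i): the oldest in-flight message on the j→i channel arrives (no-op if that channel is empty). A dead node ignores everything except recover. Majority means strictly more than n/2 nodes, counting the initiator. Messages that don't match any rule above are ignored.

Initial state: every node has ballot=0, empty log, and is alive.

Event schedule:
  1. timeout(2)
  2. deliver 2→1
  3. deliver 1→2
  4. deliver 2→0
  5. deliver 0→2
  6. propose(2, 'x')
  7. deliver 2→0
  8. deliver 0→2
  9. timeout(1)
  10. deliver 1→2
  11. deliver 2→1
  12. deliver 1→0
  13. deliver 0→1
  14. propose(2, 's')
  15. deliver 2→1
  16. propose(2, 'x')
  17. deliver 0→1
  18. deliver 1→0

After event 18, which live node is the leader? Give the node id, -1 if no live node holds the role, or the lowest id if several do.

step 1 timeout(2): 2={cand,b=5,log=-}
step 2 deliver 2→1: 1={foll,b=5,log=-}
step 3 deliver 1→2: 2={lead,b=5,log=-}
step 4 deliver 2→0: 0={foll,b=5,log=-}
step 5 deliver 0→2: —
step 6 propose(2,'x'): —
step 7 deliver 2→0: 0={foll,b=5,log=x}
step 8 deliver 0→2: 2={lead,b=5,log=x}
step 9 timeout(1): 1={cand,b=7,log=-}
step 10 deliver 1→2: 2={foll,b=7,log=x}
step 11 deliver 2→1: —
step 12 deliver 1→0: 0={foll,b=7,log=x}
step 13 deliver 0→1: 1={lead,b=7,log=-}
step 14 propose(2,'s'): —
step 15 deliver 2→1: —
step 16 propose(2,'x'): —
step 17 deliver 0→1: —
step 18 deliver 1→0: —

1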